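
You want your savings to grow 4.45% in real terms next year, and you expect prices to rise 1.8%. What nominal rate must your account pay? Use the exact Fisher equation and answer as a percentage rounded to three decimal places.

(1 + i) = (1 + r)(1 + π) = 1.04450 × 1.01800 = 1.063301
i = 1.063301 − 1, so the required nominal rate is 6.330%.

6.330%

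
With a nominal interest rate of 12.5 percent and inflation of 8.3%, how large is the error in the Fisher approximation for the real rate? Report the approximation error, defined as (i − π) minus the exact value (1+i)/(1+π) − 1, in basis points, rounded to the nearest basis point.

Approximate: r ≈ 12.500% − 8.300% = 4.2000%
Exact: (1 + 0.1250)/(1 + 0.0830) − 1 = 3.8781%
Error = 4.2000% − 3.8781% = 0.3219% → 32 basis points.

32 basis points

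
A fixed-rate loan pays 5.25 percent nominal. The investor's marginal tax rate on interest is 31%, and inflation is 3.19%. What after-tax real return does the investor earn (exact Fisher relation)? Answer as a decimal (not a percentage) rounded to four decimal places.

0.0042

After-tax nominal return = 5.25% × (1 − 0.31) = 3.6225%.
1 + r = 1.036225 / 1.03190 = 1.004191
After-tax real rate = 1.004191 − 1 → 0.0042.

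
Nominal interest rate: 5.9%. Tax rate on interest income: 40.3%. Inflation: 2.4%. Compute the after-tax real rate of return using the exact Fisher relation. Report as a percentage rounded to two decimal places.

1.10%

After-tax nominal return = 5.9% × (1 − 0.403) = 3.5223%.
1 + r = 1.035223 / 1.02400 = 1.010960
After-tax real rate = 1.010960 − 1 → 1.10%.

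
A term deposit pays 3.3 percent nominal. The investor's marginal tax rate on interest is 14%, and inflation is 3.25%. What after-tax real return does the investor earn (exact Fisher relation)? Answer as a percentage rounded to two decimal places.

After-tax nominal return = 3.3% × (1 − 0.14) = 2.8380%.
1 + r = 1.02838 / 1.03250 = 0.996010
After-tax real rate = 0.996010 − 1 → -0.40%.

-0.40%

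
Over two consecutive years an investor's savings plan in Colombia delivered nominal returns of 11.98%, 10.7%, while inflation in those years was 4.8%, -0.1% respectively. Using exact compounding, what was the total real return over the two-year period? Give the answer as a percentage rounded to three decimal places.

18.403%

Nominal growth factor = 1.1198 × 1.1070 = 1.239619
Price-level growth factor = 1.0480 × 0.9990 = 1.046952
Real growth factor = 1.239619 / 1.046952 = 1.184026
Total real return = 1.184026 − 1 → 18.403%.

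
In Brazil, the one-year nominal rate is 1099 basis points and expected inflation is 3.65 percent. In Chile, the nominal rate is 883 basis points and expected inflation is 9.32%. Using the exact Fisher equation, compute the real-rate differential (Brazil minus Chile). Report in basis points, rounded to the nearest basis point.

753 basis points

Brazil: (1 + 0.1099)/(1 + 0.0365) − 1 = 7.0815%
Chile: (1 + 0.0883)/(1 + 0.0932) − 1 = -0.4482%
Differential = 7.0815% − (-0.4482%) = 7.5297% → 753 basis points.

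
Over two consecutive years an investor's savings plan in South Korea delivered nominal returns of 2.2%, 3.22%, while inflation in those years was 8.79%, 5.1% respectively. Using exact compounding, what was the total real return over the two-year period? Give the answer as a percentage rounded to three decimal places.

Compound the nominal returns: 1.0220 × 1.0322 = 1.054908.
Compound inflation: 1.0879 × 1.0510 = 1.143383.
Deflate: 1.054908 / 1.143383 = 0.922620.
Total real return = 0.922620 − 1 → -7.738%.

-7.738%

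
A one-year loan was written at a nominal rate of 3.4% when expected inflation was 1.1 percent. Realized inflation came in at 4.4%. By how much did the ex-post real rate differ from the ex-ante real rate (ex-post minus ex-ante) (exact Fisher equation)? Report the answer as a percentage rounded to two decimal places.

-3.23%

Ex-ante: (1 + 0.0340)/(1 + 0.0110) − 1 = 2.2750%
Ex-post: (1 + 0.0340)/(1 + 0.0440) − 1 = -0.9579%
Difference (ex-post − ex-ante) = -3.2328% → -3.23%.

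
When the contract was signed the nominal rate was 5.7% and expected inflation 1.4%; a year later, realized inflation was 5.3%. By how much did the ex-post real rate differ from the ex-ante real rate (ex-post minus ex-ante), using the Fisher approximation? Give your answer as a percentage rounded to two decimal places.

Ex-ante: 5.7% − 1.4% = 4.300%
Ex-post: 5.7% − 5.3% = 0.400%
Difference (ex-post − ex-ante) = -3.9000% → -3.90%.

-3.90%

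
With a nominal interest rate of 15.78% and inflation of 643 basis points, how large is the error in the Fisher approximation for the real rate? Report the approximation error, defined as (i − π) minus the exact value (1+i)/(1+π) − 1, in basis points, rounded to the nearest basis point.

Approximate: r ≈ 15.780% − 6.430% = 9.3500%
Exact: (1 + 0.1578)/(1 + 0.0643) − 1 = 8.7851%
Error = 9.3500% − 8.7851% = 0.5649% → 56 basis points.

56 basis points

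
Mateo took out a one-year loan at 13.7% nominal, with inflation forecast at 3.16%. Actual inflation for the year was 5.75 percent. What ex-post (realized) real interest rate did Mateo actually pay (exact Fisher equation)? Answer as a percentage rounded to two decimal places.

7.52%

Ex-post: (1 + 0.1370)/(1 + 0.0575) − 1 = 7.5177%
So the realized real rate is 7.52%.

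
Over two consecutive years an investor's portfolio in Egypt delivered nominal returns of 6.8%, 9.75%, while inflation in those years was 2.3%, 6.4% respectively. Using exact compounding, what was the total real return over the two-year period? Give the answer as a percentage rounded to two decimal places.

7.69%

Compound the nominal returns: 1.0680 × 1.0975 = 1.172130.
Compound inflation: 1.0230 × 1.0640 = 1.088472.
Deflate: 1.172130 / 1.088472 = 1.076858.
Total real return = 1.076858 − 1 → 7.69%.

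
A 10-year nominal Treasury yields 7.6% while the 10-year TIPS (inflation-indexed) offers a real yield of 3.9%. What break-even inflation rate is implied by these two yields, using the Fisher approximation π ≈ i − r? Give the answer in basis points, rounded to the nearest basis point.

370 basis points

π ≈ i − r = 7.6% − 3.9% → 370 basis points.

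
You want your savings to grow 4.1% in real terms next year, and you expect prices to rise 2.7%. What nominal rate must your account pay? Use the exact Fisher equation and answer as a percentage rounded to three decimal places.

6.911%

(1 + i) = (1 + r)(1 + π) = 1.04100 × 1.02700 = 1.069107
i = 1.069107 − 1, so the required nominal rate is 6.911%.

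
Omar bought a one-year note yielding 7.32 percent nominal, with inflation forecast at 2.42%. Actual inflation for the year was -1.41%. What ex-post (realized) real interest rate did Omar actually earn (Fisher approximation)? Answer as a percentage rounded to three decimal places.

Ex-post: 7.32% − (-1.41%) = 8.730%
So the realized real rate is 8.730%.

8.730%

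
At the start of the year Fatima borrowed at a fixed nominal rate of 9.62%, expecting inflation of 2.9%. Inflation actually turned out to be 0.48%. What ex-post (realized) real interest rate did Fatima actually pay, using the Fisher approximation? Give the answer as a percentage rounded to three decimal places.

Ex-post: 9.62% − 0.48% = 9.140%
So the realized real rate is 9.140%.

9.140%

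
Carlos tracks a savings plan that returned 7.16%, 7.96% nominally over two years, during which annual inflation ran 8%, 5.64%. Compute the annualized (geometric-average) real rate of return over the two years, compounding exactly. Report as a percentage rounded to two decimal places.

Compound the nominal returns: 1.0716 × 1.0796 = 1.15689936.
Compound inflation: 1.0800 × 1.0564 = 1.14091200.
Deflate: 1.15689936 / 1.14091200 = 1.01401279.
Annualized real rate = 1.01401279^(1/2) − 1 = 0.6982% → 0.70%.

0.70%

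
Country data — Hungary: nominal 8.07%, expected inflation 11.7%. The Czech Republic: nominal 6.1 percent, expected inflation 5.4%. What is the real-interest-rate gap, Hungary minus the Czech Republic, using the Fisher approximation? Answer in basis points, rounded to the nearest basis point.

-433 basis points

Hungary: 8.07% − 11.7% = -3.630%
The Czech Republic: 6.1% − 5.4% = 0.700%
Differential = -4.330% → -433 basis points.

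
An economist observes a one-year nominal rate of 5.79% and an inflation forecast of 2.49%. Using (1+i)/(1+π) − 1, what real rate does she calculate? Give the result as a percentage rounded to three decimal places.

3.220%

By the Fisher relation, 1 + r = (1 + i)/(1 + π).
1 + r = 1.05790 / 1.02490 = 1.032198
r = 1.032198 − 1 = 3.2198%, i.e. 3.220%.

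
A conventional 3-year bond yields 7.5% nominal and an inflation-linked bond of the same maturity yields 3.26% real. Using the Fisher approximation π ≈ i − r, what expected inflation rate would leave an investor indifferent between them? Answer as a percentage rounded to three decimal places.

4.240%

π ≈ i − r = 7.5% − 3.26% → 4.240%.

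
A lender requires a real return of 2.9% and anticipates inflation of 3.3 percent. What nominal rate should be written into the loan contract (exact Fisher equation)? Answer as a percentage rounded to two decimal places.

(1 + i) = (1 + r)(1 + π) = 1.02900 × 1.03300 = 1.062957
i = 1.062957 − 1, so the required nominal rate is 6.30%.

6.30%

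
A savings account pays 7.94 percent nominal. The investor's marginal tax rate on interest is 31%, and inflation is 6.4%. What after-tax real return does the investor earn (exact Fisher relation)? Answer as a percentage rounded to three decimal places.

After-tax nominal return = 7.94% × (1 − 0.31) = 5.4786%.
1 + r = 1.054786 / 1.06400 = 0.991340
After-tax real rate = 0.991340 − 1 → -0.866%.

-0.866%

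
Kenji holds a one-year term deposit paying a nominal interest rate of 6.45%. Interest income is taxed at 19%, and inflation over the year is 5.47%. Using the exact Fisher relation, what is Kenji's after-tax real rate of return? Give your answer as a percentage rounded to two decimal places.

After-tax nominal return = 6.45% × (1 − 0.19) = 5.2245%.
1 + r = 1.052245 / 1.05470 = 0.997672
After-tax real rate = 0.997672 − 1 → -0.23%.

-0.23%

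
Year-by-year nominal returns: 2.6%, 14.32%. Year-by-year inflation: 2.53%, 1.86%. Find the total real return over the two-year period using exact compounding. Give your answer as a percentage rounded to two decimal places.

12.31%

Nominal growth factor = 1.0260 × 1.1432 = 1.172923
Price-level growth factor = 1.0253 × 1.0186 = 1.044371
Real growth factor = 1.172923 / 1.044371 = 1.123091
Total real return = 1.123091 − 1 → 12.31%.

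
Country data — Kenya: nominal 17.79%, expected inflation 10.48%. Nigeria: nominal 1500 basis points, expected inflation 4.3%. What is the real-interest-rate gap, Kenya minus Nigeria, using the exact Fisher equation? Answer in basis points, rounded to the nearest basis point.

-364 basis points

Kenya: (1 + 0.1779)/(1 + 0.1048) − 1 = 6.6166%
Nigeria: (1 + 0.1500)/(1 + 0.0430) − 1 = 10.2589%
Differential = 6.6166% − 10.2589% = -3.6423% → -364 basis points.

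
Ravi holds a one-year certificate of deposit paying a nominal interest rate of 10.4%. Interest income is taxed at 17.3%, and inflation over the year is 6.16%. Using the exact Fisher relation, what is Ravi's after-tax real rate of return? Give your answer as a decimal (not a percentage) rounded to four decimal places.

0.0230

After-tax nominal return = 10.4% × (1 − 0.173) = 8.6008%.
1 + r = 1.086008 / 1.06160 = 1.022992
After-tax real rate = 1.022992 − 1 → 0.0230.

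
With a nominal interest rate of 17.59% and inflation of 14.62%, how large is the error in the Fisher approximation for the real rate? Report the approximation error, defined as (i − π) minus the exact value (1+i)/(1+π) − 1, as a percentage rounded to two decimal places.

Approximate: r ≈ 17.590% − 14.620% = 2.9700%
Exact: (1 + 0.1759)/(1 + 0.1462) − 1 = 2.5912%
Error = 2.9700% − 2.5912% = 0.3788% → 0.38%.

0.38%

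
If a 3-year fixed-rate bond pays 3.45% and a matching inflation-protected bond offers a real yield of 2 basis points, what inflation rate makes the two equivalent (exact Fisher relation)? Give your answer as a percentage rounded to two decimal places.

(1 + π) = (1 + i)/(1 + r) = 1.03450 / 1.00020 = 1.034293
Break-even inflation = 1.034293 − 1 → 3.43%.

3.43%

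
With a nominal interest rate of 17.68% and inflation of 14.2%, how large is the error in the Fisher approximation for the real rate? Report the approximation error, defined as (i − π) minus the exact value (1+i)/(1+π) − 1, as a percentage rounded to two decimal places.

Approximate: r ≈ 17.680% − 14.200% = 3.4800%
Exact: (1 + 0.1768)/(1 + 0.1420) − 1 = 3.0473%
Error = 3.4800% − 3.0473% = 0.4327% → 0.43%.

0.43%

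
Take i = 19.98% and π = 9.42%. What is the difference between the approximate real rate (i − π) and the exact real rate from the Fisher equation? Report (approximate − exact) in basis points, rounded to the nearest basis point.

Approximate: r ≈ 19.980% − 9.420% = 10.5600%
Exact: (1 + 0.1998)/(1 + 0.0942) − 1 = 9.6509%
Error = 10.5600% − 9.6509% = 0.9091% → 91 basis points.

91 basis points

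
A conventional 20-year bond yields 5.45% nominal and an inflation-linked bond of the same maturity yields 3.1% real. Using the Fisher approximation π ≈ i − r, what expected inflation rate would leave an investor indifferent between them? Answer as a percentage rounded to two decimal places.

π ≈ i − r = 5.45% − 3.1% → 2.35%.

2.35%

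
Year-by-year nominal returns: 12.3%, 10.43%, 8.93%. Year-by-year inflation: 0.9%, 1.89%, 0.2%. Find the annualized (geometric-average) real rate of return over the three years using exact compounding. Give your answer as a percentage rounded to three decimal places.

9.456%

Compound the nominal returns: 1.1230 × 1.1043 × 1.0893 = 1.35087241.
Compound inflation: 1.0090 × 1.0189 × 1.0020 = 1.03012624.
Deflate: 1.35087241 / 1.03012624 = 1.31136589.
Annualized real rate = 1.31136589^(1/3) − 1 = 9.4564% → 9.456%.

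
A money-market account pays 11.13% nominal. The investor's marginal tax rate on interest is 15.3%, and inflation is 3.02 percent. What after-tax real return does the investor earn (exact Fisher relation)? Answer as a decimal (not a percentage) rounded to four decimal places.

After-tax nominal return = 11.13% × (1 − 0.153) = 9.42711%.
1 + r = 1.0942711 / 1.03020 = 1.062193
After-tax real rate = 1.062193 − 1 → 0.0622.

0.0622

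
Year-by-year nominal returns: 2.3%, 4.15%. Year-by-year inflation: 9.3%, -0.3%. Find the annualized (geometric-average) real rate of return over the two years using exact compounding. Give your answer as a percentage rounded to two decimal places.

-1.12%

Nominal growth factor = 1.0230 × 1.0415 = 1.06545450
Price-level growth factor = 1.0930 × 0.9970 = 1.08972100
Real growth factor = 1.06545450 / 1.08972100 = 0.97773146
Annualized real rate = 0.97773146^(1/2) − 1 = -1.1197% → -1.12%.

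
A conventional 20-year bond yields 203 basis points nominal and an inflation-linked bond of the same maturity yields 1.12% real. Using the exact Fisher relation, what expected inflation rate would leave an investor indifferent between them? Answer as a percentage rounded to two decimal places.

(1 + π) = (1 + i)/(1 + r) = 1.02030 / 1.01120 = 1.008999
Break-even inflation = 1.008999 − 1 → 0.90%.

0.90%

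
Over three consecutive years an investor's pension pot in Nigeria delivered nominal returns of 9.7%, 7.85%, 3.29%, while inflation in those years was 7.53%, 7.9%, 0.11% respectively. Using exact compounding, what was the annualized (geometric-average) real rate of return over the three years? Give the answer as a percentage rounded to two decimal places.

Compound the nominal returns: 1.0970 × 1.0785 × 1.0329 = 1.22203897.
Compound inflation: 1.0753 × 1.0790 × 1.0011 = 1.16152497.
Deflate: 1.22203897 / 1.16152497 = 1.05209875.
Annualized real rate = 1.05209875^(1/3) − 1 = 1.7073% → 1.71%.

1.71%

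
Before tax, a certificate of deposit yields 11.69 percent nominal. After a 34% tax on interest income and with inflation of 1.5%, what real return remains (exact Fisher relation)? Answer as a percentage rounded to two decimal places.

After-tax nominal return = 11.69% × (1 − 0.34) = 7.7154%.
1 + r = 1.077154 / 1.01500 = 1.061235
After-tax real rate = 1.061235 − 1 → 6.12%.

6.12%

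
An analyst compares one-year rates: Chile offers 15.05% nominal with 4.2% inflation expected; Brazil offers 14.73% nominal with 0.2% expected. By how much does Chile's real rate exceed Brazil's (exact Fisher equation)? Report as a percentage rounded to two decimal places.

-4.09%

Chile: (1 + 0.1505)/(1 + 0.0420) − 1 = 10.4127%
Brazil: (1 + 0.1473)/(1 + 0.0020) − 1 = 14.5010%
Differential = 10.4127% − 14.5010% = -4.0883% → -4.09%.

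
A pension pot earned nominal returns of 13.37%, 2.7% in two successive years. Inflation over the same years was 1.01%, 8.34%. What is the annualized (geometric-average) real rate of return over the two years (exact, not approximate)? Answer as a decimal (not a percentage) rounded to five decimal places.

Compound the nominal returns: 1.1337 × 1.0270 = 1.16430990.
Compound inflation: 1.0101 × 1.0834 = 1.09434234.
Deflate: 1.16430990 / 1.09434234 = 1.06393572.
Annualized real rate = 1.06393572^(1/2) − 1 = 3.1473% → 0.03147.

0.03147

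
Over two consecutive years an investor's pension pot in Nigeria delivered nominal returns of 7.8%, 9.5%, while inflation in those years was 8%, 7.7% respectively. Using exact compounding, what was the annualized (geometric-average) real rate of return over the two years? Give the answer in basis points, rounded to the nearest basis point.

Compound the nominal returns: 1.0780 × 1.0950 = 1.18041000.
Compound inflation: 1.0800 × 1.0770 = 1.16316000.
Deflate: 1.18041000 / 1.16316000 = 1.01483029.
Annualized real rate = 1.01483029^(1/2) − 1 = 0.7388% → 74 basis points.

74 basis points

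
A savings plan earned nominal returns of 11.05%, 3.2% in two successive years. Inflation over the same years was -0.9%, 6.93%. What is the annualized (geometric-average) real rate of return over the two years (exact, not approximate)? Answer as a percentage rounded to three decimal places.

3.995%

Compound the nominal returns: 1.1105 × 1.0320 = 1.14603600.
Compound inflation: 0.9910 × 1.0693 = 1.05967630.
Deflate: 1.14603600 / 1.05967630 = 1.08149630.
Annualized real rate = 1.08149630^(1/2) − 1 = 3.9950% → 3.995%.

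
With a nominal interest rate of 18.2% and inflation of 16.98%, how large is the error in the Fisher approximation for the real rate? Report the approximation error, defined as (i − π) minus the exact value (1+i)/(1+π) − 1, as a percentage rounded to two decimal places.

0.18%

Approximate: r ≈ 18.200% − 16.980% = 1.2200%
Exact: (1 + 0.1820)/(1 + 0.1698) − 1 = 1.0429%
Error = 1.2200% − 1.0429% = 0.1771% → 0.18%.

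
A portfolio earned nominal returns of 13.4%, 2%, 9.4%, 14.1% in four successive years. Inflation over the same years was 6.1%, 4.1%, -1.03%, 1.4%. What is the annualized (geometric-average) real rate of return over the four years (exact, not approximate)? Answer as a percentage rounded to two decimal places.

Compound the nominal returns: 1.1340 × 1.0200 × 1.0940 × 1.1410 = 1.44383044.
Compound inflation: 1.0610 × 1.0410 × 0.9897 × 1.0140 = 1.10842838.
Deflate: 1.44383044 / 1.10842838 = 1.30259244.
Annualized real rate = 1.30259244^(1/4) − 1 = 6.8322% → 6.83%.

6.83%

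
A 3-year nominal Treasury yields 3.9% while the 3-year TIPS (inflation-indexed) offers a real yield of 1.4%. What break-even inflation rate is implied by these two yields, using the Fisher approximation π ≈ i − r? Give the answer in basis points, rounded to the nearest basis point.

π ≈ i − r = 3.9% − 1.4% → 250 basis points.

250 basis points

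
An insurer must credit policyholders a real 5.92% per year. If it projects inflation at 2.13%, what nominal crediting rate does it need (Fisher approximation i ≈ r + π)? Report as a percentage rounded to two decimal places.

i ≈ r + π = 5.92% + 2.13% = 8.05%.

8.05%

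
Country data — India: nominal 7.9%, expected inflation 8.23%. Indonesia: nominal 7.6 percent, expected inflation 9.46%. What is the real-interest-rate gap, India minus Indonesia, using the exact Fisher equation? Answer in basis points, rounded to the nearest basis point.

139 basis points

India: (1 + 0.0790)/(1 + 0.0823) − 1 = -0.3049%
Indonesia: (1 + 0.0760)/(1 + 0.0946) − 1 = -1.6993%
Differential = -0.3049% − (-1.6993%) = 1.3943% → 139 basis points.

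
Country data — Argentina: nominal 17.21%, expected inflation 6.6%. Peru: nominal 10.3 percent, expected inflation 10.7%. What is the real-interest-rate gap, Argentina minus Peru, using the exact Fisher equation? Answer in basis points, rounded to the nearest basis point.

1031 basis points

Argentina: (1 + 0.1721)/(1 + 0.0660) − 1 = 9.9531%
Peru: (1 + 0.1030)/(1 + 0.1070) − 1 = -0.3613%
Differential = 9.9531% − (-0.3613%) = 10.3144% → 1031 basis points.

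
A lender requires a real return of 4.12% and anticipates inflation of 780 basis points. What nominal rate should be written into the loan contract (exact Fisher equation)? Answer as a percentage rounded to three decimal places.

12.241%

(1 + i) = (1 + r)(1 + π) = 1.04120 × 1.07800 = 1.1224136
i = 1.1224136 − 1, so the required nominal rate is 12.241%.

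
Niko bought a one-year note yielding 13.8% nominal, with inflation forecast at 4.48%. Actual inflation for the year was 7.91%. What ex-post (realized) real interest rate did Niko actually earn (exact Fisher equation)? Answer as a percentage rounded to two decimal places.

Ex-post: (1 + 0.1380)/(1 + 0.0791) − 1 = 5.4583%
So the realized real rate is 5.46%.

5.46%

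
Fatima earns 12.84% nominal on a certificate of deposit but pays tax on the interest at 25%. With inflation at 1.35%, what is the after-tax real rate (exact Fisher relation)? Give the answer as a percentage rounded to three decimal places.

After-tax nominal return = 12.84% × (1 − 0.25) = 9.6300%.
1 + r = 1.09630 / 1.01350 = 1.081697
After-tax real rate = 1.081697 − 1 → 8.170%.

8.170%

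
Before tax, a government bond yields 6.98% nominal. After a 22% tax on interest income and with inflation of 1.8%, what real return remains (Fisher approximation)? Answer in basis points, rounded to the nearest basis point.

After-tax nominal return = 6.98% × (1 − 0.22) = 5.4444%.
r ≈ 5.4444% − 1.8% → 364 basis points.

364 basis points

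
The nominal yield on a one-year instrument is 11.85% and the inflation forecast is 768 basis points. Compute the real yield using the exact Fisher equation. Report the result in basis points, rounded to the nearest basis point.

387 basis points

By the Fisher identity, 1 + r = (1 + i)/(1 + π).
1 + r = 1.11850 / 1.07680 = 1.038726
r = 1.038726 − 1 = 3.8726%, i.e. 387 basis points.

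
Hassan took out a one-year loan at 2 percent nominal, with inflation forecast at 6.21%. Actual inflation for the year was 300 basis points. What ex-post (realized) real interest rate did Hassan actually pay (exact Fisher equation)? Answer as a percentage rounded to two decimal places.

-0.97%

Ex-post: (1 + 0.0200)/(1 + 0.0300) − 1 = -0.9709%
So the realized real rate is -0.97%.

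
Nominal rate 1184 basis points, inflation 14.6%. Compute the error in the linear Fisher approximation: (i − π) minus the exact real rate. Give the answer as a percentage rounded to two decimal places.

-0.35%

Approximate: r ≈ 11.840% − 14.600% = -2.7600%
Exact: (1 + 0.1184)/(1 + 0.1460) − 1 = -2.4084%
Error = -2.7600% − (-2.4084%) = -0.3516% → -0.35%.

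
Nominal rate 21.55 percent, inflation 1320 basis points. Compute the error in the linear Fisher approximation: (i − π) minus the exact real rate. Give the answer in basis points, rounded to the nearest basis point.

97 basis points

Approximate: r ≈ 21.550% − 13.200% = 8.3500%
Exact: (1 + 0.2155)/(1 + 0.1320) − 1 = 7.3763%
Error = 8.3500% − 7.3763% = 0.9737% → 97 basis points.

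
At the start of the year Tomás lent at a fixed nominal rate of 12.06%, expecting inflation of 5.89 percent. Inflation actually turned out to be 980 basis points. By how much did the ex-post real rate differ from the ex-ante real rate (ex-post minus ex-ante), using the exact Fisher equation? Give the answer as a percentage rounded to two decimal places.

-3.77%

Ex-ante: (1 + 0.1206)/(1 + 0.0589) − 1 = 5.8268%
Ex-post: (1 + 0.1206)/(1 + 0.0980) − 1 = 2.0583%
Difference (ex-post − ex-ante) = -3.7685% → -3.77%.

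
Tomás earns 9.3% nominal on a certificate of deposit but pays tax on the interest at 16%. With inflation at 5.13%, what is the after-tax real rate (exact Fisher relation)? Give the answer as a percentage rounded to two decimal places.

2.55%

After-tax nominal return = 9.3% × (1 − 0.16) = 7.8120%.
1 + r = 1.07812 / 1.05130 = 1.025511
After-tax real rate = 1.025511 − 1 → 2.55%.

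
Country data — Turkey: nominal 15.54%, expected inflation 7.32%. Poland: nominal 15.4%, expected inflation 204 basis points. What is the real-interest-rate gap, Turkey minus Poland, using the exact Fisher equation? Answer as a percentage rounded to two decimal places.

-5.43%

Turkey: (1 + 0.1554)/(1 + 0.0732) − 1 = 7.6593%
Poland: (1 + 0.1540)/(1 + 0.0204) − 1 = 13.0929%
Differential = 7.6593% − 13.0929% = -5.4336% → -5.43%.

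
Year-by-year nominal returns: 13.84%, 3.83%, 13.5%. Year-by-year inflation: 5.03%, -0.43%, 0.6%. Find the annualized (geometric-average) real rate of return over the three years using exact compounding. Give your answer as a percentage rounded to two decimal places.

8.44%

Compound the nominal returns: 1.1384 × 1.0383 × 1.1350 = 1.34157082.
Compound inflation: 1.0503 × 0.9957 × 1.0060 = 1.05205841.
Deflate: 1.34157082 / 1.05205841 = 1.27518663.
Annualized real rate = 1.27518663^(1/3) − 1 = 8.4404% → 8.44%.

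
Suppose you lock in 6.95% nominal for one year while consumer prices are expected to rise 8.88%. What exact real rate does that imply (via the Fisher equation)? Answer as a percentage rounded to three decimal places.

1 + r = 1.06950 / 1.08880 = 0.982274
r = 0.982274 − 1 = -1.7726%, i.e. -1.773%.

-1.773%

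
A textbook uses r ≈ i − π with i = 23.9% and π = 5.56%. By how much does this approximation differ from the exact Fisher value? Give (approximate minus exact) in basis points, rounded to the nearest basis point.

97 basis points

Approximate: r ≈ 23.900% − 5.560% = 18.3400%
Exact: (1 + 0.2390)/(1 + 0.0556) − 1 = 17.3740%
Error = 18.3400% − 17.3740% = 0.9660% → 97 basis points.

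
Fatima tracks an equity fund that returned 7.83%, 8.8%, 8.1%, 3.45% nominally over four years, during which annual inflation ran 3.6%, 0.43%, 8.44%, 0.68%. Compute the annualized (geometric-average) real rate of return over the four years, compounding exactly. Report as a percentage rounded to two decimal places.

3.67%

Compound the nominal returns: 1.0783 × 1.0880 × 1.0810 × 1.0345 = 1.31197237.
Compound inflation: 1.0360 × 1.0043 × 1.0844 × 1.0068 = 1.13594142.
Deflate: 1.31197237 / 1.13594142 = 1.15496482.
Annualized real rate = 1.15496482^(1/4) − 1 = 3.6674% → 3.67%.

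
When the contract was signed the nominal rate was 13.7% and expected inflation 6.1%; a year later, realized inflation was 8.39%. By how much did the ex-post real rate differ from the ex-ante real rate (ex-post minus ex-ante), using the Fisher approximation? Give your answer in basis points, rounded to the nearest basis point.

-229 basis points

Ex-ante: 13.7% − 6.1% = 7.600%
Ex-post: 13.7% − 8.39% = 5.310%
Difference (ex-post − ex-ante) = -2.2900% → -229 basis points.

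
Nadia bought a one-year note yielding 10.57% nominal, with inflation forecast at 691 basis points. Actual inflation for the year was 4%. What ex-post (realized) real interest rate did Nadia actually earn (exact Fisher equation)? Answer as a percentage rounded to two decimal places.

Ex-post: (1 + 0.1057)/(1 + 0.0400) − 1 = 6.3173%
So the realized real rate is 6.32%.

6.32%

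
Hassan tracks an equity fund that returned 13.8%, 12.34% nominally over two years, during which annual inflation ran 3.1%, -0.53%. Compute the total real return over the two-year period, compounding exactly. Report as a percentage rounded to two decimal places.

Compound the nominal returns: 1.1380 × 1.1234 = 1.278429.
Compound inflation: 1.0310 × 0.9947 = 1.025536.
Deflate: 1.278429 / 1.025536 = 1.246596.
Total real return = 1.246596 − 1 → 24.66%.

24.66%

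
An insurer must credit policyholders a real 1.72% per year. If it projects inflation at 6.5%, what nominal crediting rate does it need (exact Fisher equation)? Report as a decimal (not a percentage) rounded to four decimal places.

0.0833

(1 + i) = (1 + r)(1 + π) = 1.01720 × 1.06500 = 1.083318
i = 1.083318 − 1, so the required nominal rate is 0.0833.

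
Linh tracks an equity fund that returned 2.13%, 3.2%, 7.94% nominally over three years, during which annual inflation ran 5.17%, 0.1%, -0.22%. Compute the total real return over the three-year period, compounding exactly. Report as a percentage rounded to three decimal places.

Compound the nominal returns: 1.0213 × 1.0320 × 1.0794 = 1.137668.
Compound inflation: 1.0517 × 1.0010 × 0.9978 = 1.050436.
Deflate: 1.137668 / 1.050436 = 1.083044.
Total real return = 1.083044 − 1 → 8.304%.

8.304%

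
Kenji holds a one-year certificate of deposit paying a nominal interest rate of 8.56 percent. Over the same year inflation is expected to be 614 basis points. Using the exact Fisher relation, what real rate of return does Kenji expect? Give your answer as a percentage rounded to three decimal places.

2.280%

By the Fisher relation, 1 + r = (1 + i)/(1 + π).
1 + r = 1.08560 / 1.06140 = 1.022800
r = 1.022800 − 1 = 2.2800%, i.e. 2.280%.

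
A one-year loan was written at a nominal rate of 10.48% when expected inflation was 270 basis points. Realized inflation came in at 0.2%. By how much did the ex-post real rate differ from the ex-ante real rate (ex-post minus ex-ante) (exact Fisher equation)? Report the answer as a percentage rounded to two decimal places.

2.68%

Ex-ante: (1 + 0.1048)/(1 + 0.0270) − 1 = 7.5755%
Ex-post: (1 + 0.1048)/(1 + 0.0020) − 1 = 10.2595%
Difference (ex-post − ex-ante) = 2.6840% → 2.68%.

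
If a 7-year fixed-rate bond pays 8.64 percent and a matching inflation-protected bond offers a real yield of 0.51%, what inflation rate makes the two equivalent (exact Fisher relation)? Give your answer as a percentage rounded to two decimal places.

(1 + π) = (1 + i)/(1 + r) = 1.08640 / 1.00510 = 1.080887
Break-even inflation = 1.080887 − 1 → 8.09%.

8.09%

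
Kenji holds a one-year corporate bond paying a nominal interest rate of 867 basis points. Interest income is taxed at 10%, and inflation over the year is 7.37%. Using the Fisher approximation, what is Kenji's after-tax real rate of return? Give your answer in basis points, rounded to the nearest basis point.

43 basis points

After-tax nominal return = 8.67% × (1 − 0.1) = 7.8030%.
r ≈ 7.8030% − 7.37% → 43 basis points.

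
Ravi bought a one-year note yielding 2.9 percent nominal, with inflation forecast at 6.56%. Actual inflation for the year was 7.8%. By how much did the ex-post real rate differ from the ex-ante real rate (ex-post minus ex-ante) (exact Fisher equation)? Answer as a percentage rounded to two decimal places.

Ex-ante: (1 + 0.0290)/(1 + 0.0656) − 1 = -3.4347%
Ex-post: (1 + 0.0290)/(1 + 0.0780) − 1 = -4.5455%
Difference (ex-post − ex-ante) = -1.1108% → -1.11%.

-1.11%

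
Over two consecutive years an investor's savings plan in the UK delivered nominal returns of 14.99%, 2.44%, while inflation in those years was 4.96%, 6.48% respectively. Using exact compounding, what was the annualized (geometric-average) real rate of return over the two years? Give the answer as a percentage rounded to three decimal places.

Compound the nominal returns: 1.1499 × 1.0244 = 1.17795756.
Compound inflation: 1.0496 × 1.0648 = 1.11761408.
Deflate: 1.17795756 / 1.11761408 = 1.05399313.
Annualized real rate = 1.05399313^(1/2) − 1 = 2.6642% → 2.664%.

2.664%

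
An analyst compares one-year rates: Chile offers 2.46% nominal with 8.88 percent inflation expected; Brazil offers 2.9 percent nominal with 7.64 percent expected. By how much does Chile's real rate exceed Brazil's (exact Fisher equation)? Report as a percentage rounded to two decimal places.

Chile: (1 + 0.0246)/(1 + 0.0888) − 1 = -5.8964%
Brazil: (1 + 0.0290)/(1 + 0.0764) − 1 = -4.4036%
Differential = -5.8964% − (-4.4036%) = -1.4928% → -1.49%.

-1.49%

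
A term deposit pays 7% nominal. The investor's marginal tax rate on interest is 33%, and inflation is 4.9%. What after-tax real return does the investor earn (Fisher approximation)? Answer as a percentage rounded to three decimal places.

-0.210%

After-tax nominal return = 7% × (1 − 0.33) = 4.6900%.
r ≈ 4.6900% − 4.9% → -0.210%.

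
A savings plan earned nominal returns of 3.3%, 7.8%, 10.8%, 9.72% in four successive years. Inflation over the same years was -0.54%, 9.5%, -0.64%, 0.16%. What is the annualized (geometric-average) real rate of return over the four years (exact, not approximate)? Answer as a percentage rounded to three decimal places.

5.717%

Compound the nominal returns: 1.0330 × 1.0780 × 1.1080 × 1.0972 = 1.35376924.
Compound inflation: 0.9946 × 1.0950 × 0.9936 × 1.0016 = 1.08384823.
Deflate: 1.35376924 / 1.08384823 = 1.24903949.
Annualized real rate = 1.24903949^(1/4) − 1 = 5.7168% → 5.717%.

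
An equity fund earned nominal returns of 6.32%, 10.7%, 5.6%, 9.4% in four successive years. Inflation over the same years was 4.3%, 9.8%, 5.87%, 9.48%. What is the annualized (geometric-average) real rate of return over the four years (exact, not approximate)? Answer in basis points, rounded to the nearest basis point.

Nominal growth factor = 1.0632 × 1.1070 × 1.0560 × 1.0940 = 1.35970229
Price-level growth factor = 1.0430 × 1.0980 × 1.0587 × 1.0948 = 1.32737719
Real growth factor = 1.35970229 / 1.32737719 = 1.02435261
Annualized real rate = 1.02435261^(1/4) − 1 = 0.6033% → 60 basis points.

60 basis points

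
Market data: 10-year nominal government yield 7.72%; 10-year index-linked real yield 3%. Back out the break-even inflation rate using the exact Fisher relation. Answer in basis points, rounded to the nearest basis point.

(1 + π) = (1 + i)/(1 + r) = 1.07720 / 1.03000 = 1.045825
Break-even inflation = 1.045825 − 1 → 458 basis points.

458 basis points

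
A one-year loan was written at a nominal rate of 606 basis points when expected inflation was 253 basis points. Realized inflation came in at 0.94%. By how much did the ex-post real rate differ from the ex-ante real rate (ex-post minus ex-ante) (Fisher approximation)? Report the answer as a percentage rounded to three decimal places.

1.590%

Ex-ante: 6.06% − 2.53% = 3.530%
Ex-post: 6.06% − 0.94% = 5.120%
Difference (ex-post − ex-ante) = 1.5900% → 1.590%.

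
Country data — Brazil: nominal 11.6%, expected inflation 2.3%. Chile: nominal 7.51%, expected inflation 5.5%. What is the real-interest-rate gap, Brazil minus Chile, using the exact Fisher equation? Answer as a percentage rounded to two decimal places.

Brazil: (1 + 0.1160)/(1 + 0.0230) − 1 = 9.0909%
Chile: (1 + 0.0751)/(1 + 0.0550) − 1 = 1.9052%
Differential = 9.0909% − 1.9052% = 7.1857% → 7.19%.

7.19%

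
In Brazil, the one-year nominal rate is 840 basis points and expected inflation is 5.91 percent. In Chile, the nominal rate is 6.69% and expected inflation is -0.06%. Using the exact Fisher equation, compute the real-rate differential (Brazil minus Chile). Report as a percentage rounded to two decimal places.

Brazil: (1 + 0.0840)/(1 + 0.0591) − 1 = 2.3511%
Chile: (1 + 0.0669)/(1 − 0.0006) − 1 = 6.7541%
Differential = 2.3511% − 6.7541% = -4.4030% → -4.40%.

-4.40%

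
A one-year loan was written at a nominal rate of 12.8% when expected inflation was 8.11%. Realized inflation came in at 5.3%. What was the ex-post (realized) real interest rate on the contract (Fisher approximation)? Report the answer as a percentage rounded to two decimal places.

7.50%

Ex-post: 12.8% − 5.3% = 7.500%
So the realized real rate is 7.50%.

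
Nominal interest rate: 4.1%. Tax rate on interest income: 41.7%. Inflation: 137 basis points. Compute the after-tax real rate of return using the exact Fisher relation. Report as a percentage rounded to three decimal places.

1.007%

After-tax nominal return = 4.1% × (1 − 0.417) = 2.3903%.
1 + r = 1.023903 / 1.01370 = 1.0100651
After-tax real rate = 1.0100651 − 1 → 1.007%.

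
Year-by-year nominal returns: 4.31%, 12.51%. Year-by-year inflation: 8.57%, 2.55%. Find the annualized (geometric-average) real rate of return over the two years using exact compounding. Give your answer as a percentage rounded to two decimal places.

Nominal growth factor = 1.0431 × 1.1251 = 1.17359181
Price-level growth factor = 1.0857 × 1.0255 = 1.11338535
Real growth factor = 1.17359181 / 1.11338535 = 1.05407513
Annualized real rate = 1.05407513^(1/2) − 1 = 2.6682% → 2.67%.

2.67%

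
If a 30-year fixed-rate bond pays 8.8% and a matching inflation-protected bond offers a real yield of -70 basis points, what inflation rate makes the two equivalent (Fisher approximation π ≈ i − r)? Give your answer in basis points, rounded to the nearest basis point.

950 basis points

π ≈ i − r = 8.8% − (-0.7%) → 950 basis points.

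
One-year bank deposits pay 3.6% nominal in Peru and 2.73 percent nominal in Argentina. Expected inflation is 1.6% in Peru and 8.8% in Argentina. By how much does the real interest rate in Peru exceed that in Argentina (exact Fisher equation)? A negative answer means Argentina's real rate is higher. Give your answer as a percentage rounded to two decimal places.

Peru: (1 + 0.0360)/(1 + 0.0160) − 1 = 1.9685%
Argentina: (1 + 0.0273)/(1 + 0.0880) − 1 = -5.5790%
Differential = 1.9685% − (-5.5790%) = 7.5475% → 7.55%.

7.55%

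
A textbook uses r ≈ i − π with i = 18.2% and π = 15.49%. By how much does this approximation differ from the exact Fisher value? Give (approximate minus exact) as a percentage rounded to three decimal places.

Approximate: r ≈ 18.200% − 15.490% = 2.7100%
Exact: (1 + 0.1820)/(1 + 0.1549) − 1 = 2.34652%
Error = 2.7100% − 2.34652% = 0.36348% → 0.363%.

0.363%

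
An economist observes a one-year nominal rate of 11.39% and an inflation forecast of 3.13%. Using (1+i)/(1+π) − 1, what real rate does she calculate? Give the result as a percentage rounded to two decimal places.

By the Fisher equation, 1 + r = (1 + i)/(1 + π).
1 + r = 1.11390 / 1.03130 = 1.080093
r = 1.080093 − 1 = 8.0093%, i.e. 8.01%.

8.01%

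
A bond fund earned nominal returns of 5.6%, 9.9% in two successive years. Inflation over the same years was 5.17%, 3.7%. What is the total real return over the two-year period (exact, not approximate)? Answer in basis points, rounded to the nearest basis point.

Nominal growth factor = 1.0560 × 1.0990 = 1.160544
Price-level growth factor = 1.0517 × 1.0370 = 1.090613
Real growth factor = 1.160544 / 1.090613 = 1.064121
Total real return = 1.064121 − 1 → 641 basis points.

641 basis points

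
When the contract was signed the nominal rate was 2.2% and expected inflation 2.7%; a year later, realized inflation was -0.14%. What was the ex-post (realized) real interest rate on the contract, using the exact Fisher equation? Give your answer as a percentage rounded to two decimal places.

Ex-post: (1 + 0.0220)/(1 − 0.0014) − 1 = 2.3433%
So the realized real rate is 2.34%.

2.34%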